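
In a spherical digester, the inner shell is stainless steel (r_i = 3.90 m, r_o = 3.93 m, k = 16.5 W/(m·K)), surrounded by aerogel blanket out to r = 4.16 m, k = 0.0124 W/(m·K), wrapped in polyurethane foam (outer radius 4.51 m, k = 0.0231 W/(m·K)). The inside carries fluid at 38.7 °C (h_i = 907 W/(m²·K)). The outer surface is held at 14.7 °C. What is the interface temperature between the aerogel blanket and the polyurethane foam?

Series thermal resistances, inner to outer:
  R_conv,in = 1/(4πr²h) = 1/(4π·3.90²·907) = 5.768×10^-6 K/W
  R_stainless steel = (1/3.90 − 1/3.93)/(4πk) = 0.001957/(4π·16.5) = 9.440×10^-6 K/W
  R_aerogel blanket = (1/3.93 − 1/4.16)/(4πk) = 0.01407/(4π·0.0124) = 0.09028 K/W
  R_polyurethane foam = (1/4.16 − 1/4.51)/(4πk) = 0.01866/(4π·0.0231) = 0.06427 K/W
ΣR = 5.768×10^-6 + 9.440×10^-6 + 0.09028 + 0.06427 = 0.1546 K/W
Q = ΔT/ΣR = (38.7 °C − 14.7 °C)/0.1546 = 155.2 W
From the inner boundary to the aerogel blanket/polyurethane foam interface, ΣR_partial = 0.09030 K/W.
T_interface = T_in − Q·ΣR_partial = 38.7 °C − (155.2)(0.09030) = 24.7 °C

T = 24.7 °C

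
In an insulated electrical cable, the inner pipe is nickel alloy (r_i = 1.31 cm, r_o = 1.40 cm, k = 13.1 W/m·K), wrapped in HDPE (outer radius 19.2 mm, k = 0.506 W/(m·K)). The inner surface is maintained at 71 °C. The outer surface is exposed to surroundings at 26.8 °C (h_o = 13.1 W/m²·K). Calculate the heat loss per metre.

Resistance network (inner→outer):
  R'_nickel alloy = ln(0.0140/0.0131)/(2πk) = 0.06645/(2π·13.1) = 8.073×10^-4 m·K/W
  R'_HDPE = ln(0.0192/0.0140)/(2πk) = 0.3159/(2π·0.506) = 0.09935 m·K/W
  R'_conv,out = 1/(2πr h) = 1/(2π·0.0192·13.1) = 0.6328 m·K/W
ΣR = 8.073×10^-4 + 0.09935 + 0.6328 = 0.7330 m·K/W
Q' = ΔT/ΣR = (71 °C − 26.8 °C)/0.7330 = 60.3 W/m

Q' = 60.3 W/m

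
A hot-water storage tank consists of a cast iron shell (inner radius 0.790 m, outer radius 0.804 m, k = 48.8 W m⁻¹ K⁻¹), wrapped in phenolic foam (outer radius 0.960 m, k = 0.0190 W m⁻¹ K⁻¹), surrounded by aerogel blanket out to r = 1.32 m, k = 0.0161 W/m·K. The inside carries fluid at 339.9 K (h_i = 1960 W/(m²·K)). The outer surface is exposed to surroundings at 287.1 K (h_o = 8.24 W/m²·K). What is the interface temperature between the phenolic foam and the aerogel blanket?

T = 320.1 K

Treat each layer as a resistance in series:
  R_conv,in = 1/(4πr²h) = 1/(4π·0.790²·1960) = 6.505×10^-5 K/W
  R_cast iron = (1/0.790 − 1/0.804)/(4πk) = 0.02204/(4π·48.8) = 3.594×10^-5 K/W
  R_phenolic foam = (1/0.804 − 1/0.960)/(4πk) = 0.2021/(4π·0.0190) = 0.8465 K/W
  R_aerogel blanket = (1/0.960 − 1/1.32)/(4πk) = 0.2841/(4π·0.0161) = 1.404 K/W
  R_conv,out = 1/(4πr²h) = 1/(4π·1.32²·8.24) = 0.005543 K/W
ΣR = 6.505×10^-5 + 3.594×10^-5 + 0.8465 + 1.404 + 0.005543 = 2.256 K/W
Q = ΔT/ΣR = (339.9 K − 287.1 K)/2.256 = 23.40 W
From the inner boundary to the phenolic foam/aerogel blanket interface, ΣR_partial = 0.8466 K/W.
T_interface = T_in − Q·ΣR_partial = 339.9 K − (23.40)(0.8466) = 320.1 K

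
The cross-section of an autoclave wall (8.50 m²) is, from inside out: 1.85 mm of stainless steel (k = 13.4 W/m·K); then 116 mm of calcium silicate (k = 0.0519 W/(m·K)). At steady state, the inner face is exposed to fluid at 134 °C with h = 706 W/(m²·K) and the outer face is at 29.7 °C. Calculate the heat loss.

Treat each layer as a resistance in series:
  R_conv,in = 1/(hA) = 1/(706·8.50) = 1.666×10^-4 K/W
  R_stainless steel = L/(kA) = 0.00185/(13.4·8.50) = 1.624×10^-5 K/W
  R_calcium silicate = L/(kA) = 0.116/(0.0519·8.50) = 0.2629 K/W
ΣR = 1.666×10^-4 + 1.624×10^-5 + 0.2629 = 0.2631 K/W
Q = ΔT/ΣR = (134 °C − 29.7 °C)/0.2631 = 396 W

Q = 396 W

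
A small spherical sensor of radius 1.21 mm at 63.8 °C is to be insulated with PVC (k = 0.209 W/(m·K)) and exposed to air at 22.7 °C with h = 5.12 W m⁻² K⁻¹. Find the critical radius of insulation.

r_cr = 8.16 cm

For a sphere, r_cr = 2k_ins/h = 2·0.209/5.12 = 0.0816 m = 8.16 cm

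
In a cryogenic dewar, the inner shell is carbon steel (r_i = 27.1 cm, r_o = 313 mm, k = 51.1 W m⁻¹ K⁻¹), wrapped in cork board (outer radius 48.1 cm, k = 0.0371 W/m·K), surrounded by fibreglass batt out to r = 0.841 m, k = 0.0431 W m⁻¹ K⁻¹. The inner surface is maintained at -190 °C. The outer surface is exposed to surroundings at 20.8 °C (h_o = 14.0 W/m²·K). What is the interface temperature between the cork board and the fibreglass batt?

T = -65.2 °C

Treat each layer as a resistance in series:
  R_carbon steel = (1/0.271 − 1/0.313)/(4πk) = 0.4951/(4π·51.1) = 7.711×10^-4 K/W
  R_cork board = (1/0.313 − 1/0.481)/(4πk) = 1.116/(4π·0.0371) = 2.394 K/W
  R_fibreglass batt = (1/0.481 − 1/0.841)/(4πk) = 0.8899/(4π·0.0431) = 1.643 K/W
  R_conv,out = 1/(4πr²h) = 1/(4π·0.841²·14.0) = 0.008037 K/W
ΣR = 7.711×10^-4 + 2.394 + 1.643 + 0.008037 = 4.046 K/W
Q = ΔT/ΣR = (-190 °C − 20.8 °C)/4.046 = -52.10 W
From the inner boundary to the cork board/fibreglass batt interface, ΣR_partial = 2.395 K/W.
T_interface = T_in − Q·ΣR_partial = -190 °C − (-52.10)(2.395) = -65.2 °C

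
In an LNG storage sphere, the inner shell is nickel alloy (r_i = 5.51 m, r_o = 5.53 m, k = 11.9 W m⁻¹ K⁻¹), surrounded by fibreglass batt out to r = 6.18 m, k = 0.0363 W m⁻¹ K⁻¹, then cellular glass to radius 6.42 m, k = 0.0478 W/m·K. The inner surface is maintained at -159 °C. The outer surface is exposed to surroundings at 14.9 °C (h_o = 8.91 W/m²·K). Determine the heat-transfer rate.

Q = 3.35 kW

Treat each layer as a resistance in series:
  R_nickel alloy = (1/5.51 − 1/5.53)/(4πk) = 6.564×10^-4/(4π·11.9) = 4.389×10^-6 K/W
  R_fibreglass batt = (1/5.53 − 1/6.18)/(4πk) = 0.01902/(4π·0.0363) = 0.04169 K/W
  R_cellular glass = (1/6.18 − 1/6.42)/(4πk) = 0.006049/(4π·0.0478) = 0.01007 K/W
  R_conv,out = 1/(4πr²h) = 1/(4π·6.42²·8.91) = 2.167×10^-4 K/W
ΣR = 4.389×10^-6 + 0.04169 + 0.01007 + 2.167×10^-4 = 0.05198 K/W
Q = ΔT/ΣR = (-159 °C − 14.9 °C)/0.05198 = -3350 W
(Negative Q ⇒ heat flows inward; heat gain = 3350 W.)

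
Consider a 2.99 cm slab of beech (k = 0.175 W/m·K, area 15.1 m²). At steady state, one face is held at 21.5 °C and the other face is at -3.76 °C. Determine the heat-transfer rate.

Q = kA·ΔT/L = 0.175 × 15.1 × |21.5 °C − -3.76 °C| / 0.0299 = 2230 W

Q = 2230 W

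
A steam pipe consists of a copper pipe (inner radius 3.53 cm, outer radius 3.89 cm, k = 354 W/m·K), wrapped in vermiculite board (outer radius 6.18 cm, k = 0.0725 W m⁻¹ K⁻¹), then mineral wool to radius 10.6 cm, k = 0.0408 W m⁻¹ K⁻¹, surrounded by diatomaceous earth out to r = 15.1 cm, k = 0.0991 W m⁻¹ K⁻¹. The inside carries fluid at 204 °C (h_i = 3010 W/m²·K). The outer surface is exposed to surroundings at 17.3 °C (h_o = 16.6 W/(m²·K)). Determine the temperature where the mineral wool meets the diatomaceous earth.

Resistance network (inner→outer):
  R'_conv,in = 1/(2πr h) = 1/(2π·0.0353·3010) = 0.001498 m·K/W
  R'_copper = ln(0.0389/0.0353)/(2πk) = 0.09711/(2π·354) = 4.366×10^-5 m·K/W
  R'_vermiculite board = ln(0.0618/0.0389)/(2πk) = 0.4629/(2π·0.0725) = 1.016 m·K/W
  R'_mineral wool = ln(0.106/0.0618)/(2πk) = 0.5395/(2π·0.0408) = 2.105 m·K/W
  R'_diatomaceous earth = ln(0.151/0.106)/(2πk) = 0.3538/(2π·0.0991) = 0.5683 m·K/W
  R'_conv,out = 1/(2πr h) = 1/(2π·0.151·16.6) = 0.06349 m·K/W
ΣR = 0.001498 + 4.366×10^-5 + 1.016 + 2.105 + 0.5683 + 0.06349 = 3.754 m·K/W
Q' = ΔT/ΣR = (204 °C − 17.3 °C)/3.754 = 49.73 W/m
From the inner boundary to the mineral wool/diatomaceous earth interface, ΣR_partial = 3.123 m·K/W.
T_interface = T_in − Q'·ΣR_partial = 204 °C − (49.73)(3.123) = 48.7 °C

T = 48.7 °C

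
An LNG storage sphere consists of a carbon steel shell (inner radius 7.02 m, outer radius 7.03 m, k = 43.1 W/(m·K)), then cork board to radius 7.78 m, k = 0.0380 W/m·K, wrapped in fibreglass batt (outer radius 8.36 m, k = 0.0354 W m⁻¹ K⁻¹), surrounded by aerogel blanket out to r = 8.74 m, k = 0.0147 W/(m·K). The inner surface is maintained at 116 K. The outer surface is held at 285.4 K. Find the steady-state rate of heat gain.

Treat each layer as a resistance in series:
  R_carbon steel = (1/7.02 − 1/7.03)/(4πk) = 2.026×10^-4/(4π·43.1) = 3.741×10^-7 K/W
  R_cork board = (1/7.03 − 1/7.78)/(4πk) = 0.01371/(4π·0.0380) = 0.02872 K/W
  R_fibreglass batt = (1/7.78 − 1/8.36)/(4πk) = 0.008917/(4π·0.0354) = 0.02005 K/W
  R_aerogel blanket = (1/8.36 − 1/8.74)/(4πk) = 0.005201/(4π·0.0147) = 0.02815 K/W
ΣR = 3.741×10^-7 + 0.02872 + 0.02005 + 0.02815 = 0.07692 K/W
Q = ΔT/ΣR = (116 K − 285.4 K)/0.07692 = -2200 W
(Negative Q ⇒ heat flows inward; heat gain = 2200 W.)

Q = 2200 W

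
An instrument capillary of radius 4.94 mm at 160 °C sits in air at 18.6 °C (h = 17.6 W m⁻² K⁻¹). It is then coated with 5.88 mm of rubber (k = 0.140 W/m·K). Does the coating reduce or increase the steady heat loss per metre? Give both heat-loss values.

Critical radius for a cylinder: r_cr = k/h = 0.00795 m = 0.795 cm.
Outer radius after coating: r₂ = 0.00494 + 0.00588 = 0.01082 m.
r₁ < r_cr < r₂: heat loss rises to a maximum at r_cr then falls. Whether the coating helps depends on whether Q(r₂) has dropped back below Q(r₁).
Bare: R = 1/(2πr₁h) = 1.831 m·K/W; Q = 141.4/1.831 = 77.2 W/m.
Coated: R = R_cond + R_conv = 1.727 m·K/W; Q = 141.4/1.727 = 81.9 W/m.

increases: 77.2 → 81.9 W/m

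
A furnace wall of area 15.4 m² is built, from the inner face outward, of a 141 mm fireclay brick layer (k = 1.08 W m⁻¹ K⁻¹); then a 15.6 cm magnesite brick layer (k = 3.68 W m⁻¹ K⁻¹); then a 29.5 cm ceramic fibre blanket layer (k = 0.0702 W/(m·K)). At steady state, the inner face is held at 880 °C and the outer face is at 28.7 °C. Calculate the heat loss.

Series thermal resistances, inner to outer:
  R_fireclay brick = L/(kA) = 0.141/(1.08·15.4) = 0.008478 K/W
  R_magnesite brick = L/(kA) = 0.156/(3.68·15.4) = 0.002753 K/W
  R_ceramic fibre blanket = L/(kA) = 0.295/(0.0702·15.4) = 0.2729 K/W
ΣR = 0.008478 + 0.002753 + 0.2729 = 0.2841 K/W
Q = ΔT/ΣR = (880 °C − 28.7 °C)/0.2841 = 3000 W

Q = 3000 W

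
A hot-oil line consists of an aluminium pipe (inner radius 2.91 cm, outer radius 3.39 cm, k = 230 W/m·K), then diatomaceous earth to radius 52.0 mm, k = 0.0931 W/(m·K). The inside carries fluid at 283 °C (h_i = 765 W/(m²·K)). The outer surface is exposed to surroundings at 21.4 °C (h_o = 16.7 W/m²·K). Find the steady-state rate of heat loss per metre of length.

Treat each layer as a resistance in series:
  R'_conv,in = 1/(2πr h) = 1/(2π·0.0291·765) = 0.007149 m·K/W
  R'_aluminium = ln(0.0339/0.0291)/(2πk) = 0.1527/(2π·230) = 1.056×10^-4 m·K/W
  R'_diatomaceous earth = ln(0.0520/0.0339)/(2πk) = 0.4278/(2π·0.0931) = 0.7314 m·K/W
  R'_conv,out = 1/(2πr h) = 1/(2π·0.0520·16.7) = 0.1833 m·K/W
ΣR = 0.007149 + 1.056×10^-4 + 0.7314 + 0.1833 = 0.9220 m·K/W
Q' = ΔT/ΣR = (283 °C − 21.4 °C)/0.9220 = 284 W/m

Q' = 284 W/m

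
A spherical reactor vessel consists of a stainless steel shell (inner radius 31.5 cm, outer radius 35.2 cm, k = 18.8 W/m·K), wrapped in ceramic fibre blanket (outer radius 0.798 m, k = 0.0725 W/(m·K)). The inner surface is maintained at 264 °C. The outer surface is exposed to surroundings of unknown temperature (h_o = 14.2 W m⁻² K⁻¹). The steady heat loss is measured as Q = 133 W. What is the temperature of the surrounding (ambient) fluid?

T_out = 30.9 °C

Series resistances:
  R_stainless steel = (1/0.315 − 1/0.352)/(4πk) = 0.3337/(4π·18.8) = 0.001412 K/W
  R_ceramic fibre blanket = (1/0.352 − 1/0.798)/(4πk) = 1.588/(4π·0.0725) = 1.743 K/W
  R_conv,out = 1/(4πr²h) = 1/(4π·0.798²·14.2) = 0.008800 K/W
ΣR = 1.753 K/W
ΔT = Q·ΣR = 133 × 1.753 = 233.1 K
Heat flows outward, so T_out = T_in − ΔT = 264 − 233.1 = 30.9 °C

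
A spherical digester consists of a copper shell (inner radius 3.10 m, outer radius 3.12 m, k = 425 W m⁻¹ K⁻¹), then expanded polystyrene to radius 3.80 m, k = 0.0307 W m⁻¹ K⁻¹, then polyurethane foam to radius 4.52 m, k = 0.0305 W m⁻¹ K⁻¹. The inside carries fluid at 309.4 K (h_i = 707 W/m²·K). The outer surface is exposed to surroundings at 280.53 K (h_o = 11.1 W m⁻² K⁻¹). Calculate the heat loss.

Series thermal resistances, inner to outer:
  R_conv,in = 1/(4πr²h) = 1/(4π·3.10²·707) = 1.171×10^-5 K/W
  R_copper = (1/3.10 − 1/3.12)/(4πk) = 0.002068/(4π·425) = 3.872×10^-7 K/W
  R_expanded polystyrene = (1/3.12 − 1/3.80)/(4πk) = 0.05735/(4π·0.0307) = 0.1487 K/W
  R_polyurethane foam = (1/3.80 − 1/4.52)/(4πk) = 0.04192/(4π·0.0305) = 0.1094 K/W
  R_conv,out = 1/(4πr²h) = 1/(4π·4.52²·11.1) = 3.509×10^-4 K/W
ΣR = 1.171×10^-5 + 3.872×10^-7 + 0.1487 + 0.1094 + 3.509×10^-4 = 0.2585 K/W
Q = ΔT/ΣR = (309.4 K − 280.53 K)/0.2585 = 112 W

Q = 112 W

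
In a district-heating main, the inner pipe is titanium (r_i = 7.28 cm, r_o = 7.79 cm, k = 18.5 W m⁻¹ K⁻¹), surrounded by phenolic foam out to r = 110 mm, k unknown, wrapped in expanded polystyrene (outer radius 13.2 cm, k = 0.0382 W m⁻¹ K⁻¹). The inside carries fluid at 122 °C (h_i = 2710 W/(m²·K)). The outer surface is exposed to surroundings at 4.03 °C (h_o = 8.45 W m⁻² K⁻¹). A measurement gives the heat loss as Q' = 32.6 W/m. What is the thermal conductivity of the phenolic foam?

k = 0.0202 W/m·K

ΣR = ΔT/Q' = |122 − 4.03|/32.6 = 3.619 m·K/W
Known resistances:
  R'_conv,in = 1/(2πr h) = 1/(2π·0.0728·2710) = 8.067×10^-4 m·K/W
  R'_titanium = ln(0.0779/0.0728)/(2πk) = 0.06771/(2π·18.5) = 5.825×10^-4 m·K/W
  R'_expanded polystyrene = ln(0.132/0.110)/(2πk) = 0.1823/(2π·0.0382) = 0.7596 m·K/W
  R'_conv,out = 1/(2πr h) = 1/(2π·0.132·8.45) = 0.1427 m·K/W
R_phenolic foam = ΣR − ΣR_known = 3.619 − 0.9037 = 2.715 m·K/W
ln(r₂/r₁)/(2πk) = 2.715 ⇒ k = 0.3451/(2π·2.715) = 0.0202 W/m·K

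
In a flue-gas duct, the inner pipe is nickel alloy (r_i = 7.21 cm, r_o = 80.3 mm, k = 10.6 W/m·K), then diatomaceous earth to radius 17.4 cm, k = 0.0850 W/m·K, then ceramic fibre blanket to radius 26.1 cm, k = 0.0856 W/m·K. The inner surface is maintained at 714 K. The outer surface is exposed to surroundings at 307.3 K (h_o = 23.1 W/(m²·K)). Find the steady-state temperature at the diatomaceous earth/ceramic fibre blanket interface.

Resistance network (inner→outer):
  R'_nickel alloy = ln(0.0803/0.0721)/(2πk) = 0.1077/(2π·10.6) = 0.001617 m·K/W
  R'_diatomaceous earth = ln(0.174/0.0803)/(2πk) = 0.7733/(2π·0.0850) = 1.448 m·K/W
  R'_ceramic fibre blanket = ln(0.261/0.174)/(2πk) = 0.4055/(2π·0.0856) = 0.7539 m·K/W
  R'_conv,out = 1/(2πr h) = 1/(2π·0.261·23.1) = 0.02640 m·K/W
ΣR = 0.001617 + 1.448 + 0.7539 + 0.02640 = 2.230 m·K/W
Q' = ΔT/ΣR = (714 K − 307.3 K)/2.230 = 182.4 W/m
From the inner boundary to the diatomaceous earth/ceramic fibre blanket interface, ΣR_partial = 1.450 m·K/W.
T_interface = T_in − Q'·ΣR_partial = 714 K − (182.4)(1.450) = 450 K

T = 450 K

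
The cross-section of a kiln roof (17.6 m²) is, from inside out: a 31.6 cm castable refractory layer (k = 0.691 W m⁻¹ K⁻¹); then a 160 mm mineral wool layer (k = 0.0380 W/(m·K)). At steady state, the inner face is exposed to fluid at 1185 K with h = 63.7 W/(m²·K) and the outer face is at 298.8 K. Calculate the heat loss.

Resistance network (inner→outer):
  R_conv,in = 1/(hA) = 1/(63.7·17.6) = 8.920×10^-4 K/W
  R_castable refractory = L/(kA) = 0.316/(0.691·17.6) = 0.02598 K/W
  R_mineral wool = L/(kA) = 0.160/(0.0380·17.6) = 0.2392 K/W
ΣR = 8.920×10^-4 + 0.02598 + 0.2392 = 0.2661 K/W
Q = ΔT/ΣR = (1185 K − 298.8 K)/0.2661 = 3330 W

Q = 3.33 kW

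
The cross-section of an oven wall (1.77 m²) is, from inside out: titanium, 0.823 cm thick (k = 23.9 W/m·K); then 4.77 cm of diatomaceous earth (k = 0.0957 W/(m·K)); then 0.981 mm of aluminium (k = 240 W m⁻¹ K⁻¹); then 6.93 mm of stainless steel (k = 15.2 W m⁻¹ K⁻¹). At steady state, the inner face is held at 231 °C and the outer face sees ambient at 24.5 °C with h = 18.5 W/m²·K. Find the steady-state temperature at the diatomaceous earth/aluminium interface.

Treat each layer as a resistance in series:
  R_titanium = L/(kA) = 0.00823/(23.9·1.77) = 1.945×10^-4 K/W
  R_diatomaceous earth = L/(kA) = 0.0477/(0.0957·1.77) = 0.2816 K/W
  R_aluminium = L/(kA) = 9.81×10^-4/(240·1.77) = 2.309×10^-6 K/W
  R_stainless steel = L/(kA) = 0.00693/(15.2·1.77) = 2.576×10^-4 K/W
  R_conv,out = 1/(hA) = 1/(18.5·1.77) = 0.03054 K/W
ΣR = 1.945×10^-4 + 0.2816 + 2.309×10^-6 + 2.576×10^-4 + 0.03054 = 0.3126 K/W
Q = ΔT/ΣR = (231 °C − 24.5 °C)/0.3126 = 660.6 W
From the inner boundary to the diatomaceous earth/aluminium interface, ΣR_partial = 0.2818 K/W.
T_interface = T_in − Q·ΣR_partial = 231 °C − (660.6)(0.2818) = 44.8 °C

T = 44.8 °C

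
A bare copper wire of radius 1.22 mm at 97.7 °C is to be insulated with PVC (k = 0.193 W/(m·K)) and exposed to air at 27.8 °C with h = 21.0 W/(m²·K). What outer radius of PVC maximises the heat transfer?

For a cylinder, r_cr = k_ins/h = 0.193/21.0 = 0.00919 m = 0.919 cm

r_cr = 0.919 cm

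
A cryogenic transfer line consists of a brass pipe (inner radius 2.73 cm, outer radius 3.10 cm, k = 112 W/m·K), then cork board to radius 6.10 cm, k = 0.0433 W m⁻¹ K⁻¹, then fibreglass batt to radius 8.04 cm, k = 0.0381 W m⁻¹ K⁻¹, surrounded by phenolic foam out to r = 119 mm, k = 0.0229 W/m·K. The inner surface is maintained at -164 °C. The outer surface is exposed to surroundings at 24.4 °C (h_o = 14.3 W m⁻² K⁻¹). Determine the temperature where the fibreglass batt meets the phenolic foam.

T = -57.8 °C

Series thermal resistances, inner to outer:
  R'_brass = ln(0.0310/0.0273)/(2πk) = 0.1271/(2π·112) = 1.806×10^-4 m·K/W
  R'_cork board = ln(0.0610/0.0310)/(2πk) = 0.6769/(2π·0.0433) = 2.488 m·K/W
  R'_fibreglass batt = ln(0.0804/0.0610)/(2πk) = 0.2761/(2π·0.0381) = 1.154 m·K/W
  R'_phenolic foam = ln(0.119/0.0804)/(2πk) = 0.3921/(2π·0.0229) = 2.725 m·K/W
  R'_conv,out = 1/(2πr h) = 1/(2π·0.119·14.3) = 0.09353 m·K/W
ΣR = 1.806×10^-4 + 2.488 + 1.154 + 2.725 + 0.09353 = 6.461 m·K/W
Q' = ΔT/ΣR = (-164 °C − 24.4 °C)/6.461 = -29.16 W/m
From the inner boundary to the fibreglass batt/phenolic foam interface, ΣR_partial = 3.642 m·K/W.
T_interface = T_in − Q'·ΣR_partial = -164 °C − (-29.16)(3.642) = -57.8 °C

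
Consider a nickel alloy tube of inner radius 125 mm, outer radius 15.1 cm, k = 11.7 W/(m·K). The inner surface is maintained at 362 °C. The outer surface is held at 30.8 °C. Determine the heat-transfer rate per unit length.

Q' = 2πk·ΔT/ln(r₂/r₁) = 2π × 11.7 × 331.2 / ln(0.151/0.125) = 1.29×10^5 W/m

Q' = 129 kW/m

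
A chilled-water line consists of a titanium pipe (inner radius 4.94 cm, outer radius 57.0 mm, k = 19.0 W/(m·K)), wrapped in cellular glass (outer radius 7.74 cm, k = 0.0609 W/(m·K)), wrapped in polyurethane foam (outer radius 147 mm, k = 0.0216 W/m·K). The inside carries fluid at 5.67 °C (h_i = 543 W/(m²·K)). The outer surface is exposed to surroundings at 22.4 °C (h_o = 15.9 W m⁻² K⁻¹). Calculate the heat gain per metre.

Q' = 2.99 W/m

Treat each layer as a resistance in series:
  R'_conv,in = 1/(2πr h) = 1/(2π·0.0494·543) = 0.005933 m·K/W
  R'_titanium = ln(0.0570/0.0494)/(2πk) = 0.1431/(2π·19.0) = 0.001199 m·K/W
  R'_cellular glass = ln(0.0774/0.0570)/(2πk) = 0.3059/(2π·0.0609) = 0.7995 m·K/W
  R'_polyurethane foam = ln(0.147/0.0774)/(2πk) = 0.6414/(2π·0.0216) = 4.726 m·K/W
  R'_conv,out = 1/(2πr h) = 1/(2π·0.147·15.9) = 0.06809 m·K/W
ΣR = 0.005933 + 0.001199 + 0.7995 + 4.726 + 0.06809 = 5.601 m·K/W
Q' = ΔT/ΣR = (5.67 °C − 22.4 °C)/5.601 = -2.99 W/m
(Negative Q' ⇒ heat flows inward; heat gain = 2.99 W/m.)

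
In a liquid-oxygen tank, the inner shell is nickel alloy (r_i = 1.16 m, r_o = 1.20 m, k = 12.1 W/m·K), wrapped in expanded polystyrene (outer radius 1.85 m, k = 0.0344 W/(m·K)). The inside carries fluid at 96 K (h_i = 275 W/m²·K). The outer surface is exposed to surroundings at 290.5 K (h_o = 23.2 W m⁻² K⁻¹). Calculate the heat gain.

Q = 287 W

Treat each layer as a resistance in series:
  R_conv,in = 1/(4πr²h) = 1/(4π·1.16²·275) = 2.151×10^-4 K/W
  R_nickel alloy = (1/1.16 − 1/1.20)/(4πk) = 0.02874/(4π·12.1) = 1.890×10^-4 K/W
  R_expanded polystyrene = (1/1.20 − 1/1.85)/(4πk) = 0.2928/(4π·0.0344) = 0.6773 K/W
  R_conv,out = 1/(4πr²h) = 1/(4π·1.85²·23.2) = 0.001002 K/W
ΣR = 2.151×10^-4 + 1.890×10^-4 + 0.6773 + 0.001002 = 0.6787 K/W
Q = ΔT/ΣR = (96 K − 290.5 K)/0.6787 = -287 W
(Negative Q ⇒ heat flows inward; heat gain = 287 W.)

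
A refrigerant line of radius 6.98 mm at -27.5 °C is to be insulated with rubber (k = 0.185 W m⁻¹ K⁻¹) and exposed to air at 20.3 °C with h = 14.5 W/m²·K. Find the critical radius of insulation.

r_cr = 1.28 cm

For a cylinder, r_cr = k_ins/h = 0.185/14.5 = 0.0128 m = 1.28 cm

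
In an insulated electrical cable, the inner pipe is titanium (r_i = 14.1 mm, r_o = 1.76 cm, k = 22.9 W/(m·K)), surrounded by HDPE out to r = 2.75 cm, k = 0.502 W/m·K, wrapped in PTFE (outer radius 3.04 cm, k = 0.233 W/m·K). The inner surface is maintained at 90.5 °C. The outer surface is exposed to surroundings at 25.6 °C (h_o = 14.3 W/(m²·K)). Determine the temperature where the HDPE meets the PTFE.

T = 74.4 °C

Treat each layer as a resistance in series:
  R'_titanium = ln(0.0176/0.0141)/(2πk) = 0.2217/(2π·22.9) = 0.001541 m·K/W
  R'_HDPE = ln(0.0275/0.0176)/(2πk) = 0.4463/(2π·0.502) = 0.1415 m·K/W
  R'_PTFE = ln(0.0304/0.0275)/(2πk) = 0.1003/(2π·0.233) = 0.06848 m·K/W
  R'_conv,out = 1/(2πr h) = 1/(2π·0.0304·14.3) = 0.3661 m·K/W
ΣR = 0.001541 + 0.1415 + 0.06848 + 0.3661 = 0.5776 m·K/W
Q' = ΔT/ΣR = (90.5 °C − 25.6 °C)/0.5776 = 112.4 W/m
From the inner boundary to the HDPE/PTFE interface, ΣR_partial = 0.1430 m·K/W.
T_interface = T_in − Q'·ΣR_partial = 90.5 °C − (112.4)(0.1430) = 74.4 °C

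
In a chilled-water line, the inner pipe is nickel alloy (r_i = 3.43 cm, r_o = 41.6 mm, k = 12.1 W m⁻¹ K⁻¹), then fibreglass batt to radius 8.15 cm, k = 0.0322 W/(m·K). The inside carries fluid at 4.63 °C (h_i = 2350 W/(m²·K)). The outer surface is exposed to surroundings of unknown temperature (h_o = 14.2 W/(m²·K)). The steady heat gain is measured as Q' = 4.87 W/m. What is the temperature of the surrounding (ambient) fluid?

T_out = 21.5 °C

Sum the resistances:
  R'_conv,in = 1/(2πr h) = 1/(2π·0.0343·2350) = 0.001975 m·K/W
  R'_nickel alloy = ln(0.0416/0.0343)/(2πk) = 0.1930/(2π·12.1) = 0.002538 m·K/W
  R'_fibreglass batt = ln(0.0815/0.0416)/(2πk) = 0.6725/(2π·0.0322) = 3.324 m·K/W
  R'_conv,out = 1/(2πr h) = 1/(2π·0.0815·14.2) = 0.1375 m·K/W
ΣR = 3.466 m·K/W
ΔT = Q'·ΣR = 4.87 × 3.466 = 16.88 K
Heat flows inward, so T_out = T_in + ΔT = 4.63 + 16.88 = 21.5 °C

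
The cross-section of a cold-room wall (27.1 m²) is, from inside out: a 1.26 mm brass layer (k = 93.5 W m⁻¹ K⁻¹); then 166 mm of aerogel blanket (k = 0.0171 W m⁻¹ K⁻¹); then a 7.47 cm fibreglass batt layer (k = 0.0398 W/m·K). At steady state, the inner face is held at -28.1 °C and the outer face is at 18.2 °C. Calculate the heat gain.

Treat each layer as a resistance in series:
  R_brass = L/(kA) = 0.00126/(93.5·27.1) = 4.973×10^-7 K/W
  R_aerogel blanket = L/(kA) = 0.166/(0.0171·27.1) = 0.3582 K/W
  R_fibreglass batt = L/(kA) = 0.0747/(0.0398·27.1) = 0.06926 K/W
ΣR = 4.973×10^-7 + 0.3582 + 0.06926 = 0.4275 K/W
Q = ΔT/ΣR = (-28.1 °C − 18.2 °C)/0.4275 = -108 W
(Negative Q ⇒ heat flows inward; heat gain = 108 W.)

Q = 108 W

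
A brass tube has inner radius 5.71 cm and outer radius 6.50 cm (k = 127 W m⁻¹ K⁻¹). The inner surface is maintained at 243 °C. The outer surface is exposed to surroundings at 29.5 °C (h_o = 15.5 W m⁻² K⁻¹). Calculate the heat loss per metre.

Q' = 1350 W/m

Series thermal resistances, inner to outer:
  R'_brass = ln(0.0650/0.0571)/(2πk) = 0.1296/(2π·127) = 1.624×10^-4 m·K/W
  R'_conv,out = 1/(2πr h) = 1/(2π·0.0650·15.5) = 0.1580 m·K/W
ΣR = 1.624×10^-4 + 0.1580 = 0.1582 m·K/W
Q' = ΔT/ΣR = (243 °C − 29.5 °C)/0.1582 = 1350 W/m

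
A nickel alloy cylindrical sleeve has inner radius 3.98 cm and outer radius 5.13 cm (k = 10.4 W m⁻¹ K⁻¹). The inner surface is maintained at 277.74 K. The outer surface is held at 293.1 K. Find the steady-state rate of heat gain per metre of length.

Q' = 3950 W/m

Q' = 2πk·ΔT/ln(r₂/r₁) = 2π × 10.4 × 15.36 / ln(0.0513/0.0398) = 3950 W/m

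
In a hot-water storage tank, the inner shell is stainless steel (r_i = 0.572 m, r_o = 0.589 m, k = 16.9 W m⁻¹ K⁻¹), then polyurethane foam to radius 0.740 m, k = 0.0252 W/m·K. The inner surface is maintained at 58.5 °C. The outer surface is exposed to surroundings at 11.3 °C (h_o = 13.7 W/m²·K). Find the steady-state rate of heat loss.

Q = 42.7 W

Resistance network (inner→outer):
  R_stainless steel = (1/0.572 − 1/0.589)/(4πk) = 0.05046/(4π·16.9) = 2.376×10^-4 K/W
  R_polyurethane foam = (1/0.589 − 1/0.740)/(4πk) = 0.3464/(4π·0.0252) = 1.094 K/W
  R_conv,out = 1/(4πr²h) = 1/(4π·0.740²·13.7) = 0.01061 K/W
ΣR = 2.376×10^-4 + 1.094 + 0.01061 = 1.105 K/W
Q = ΔT/ΣR = (58.5 °C − 11.3 °C)/1.105 = 42.7 W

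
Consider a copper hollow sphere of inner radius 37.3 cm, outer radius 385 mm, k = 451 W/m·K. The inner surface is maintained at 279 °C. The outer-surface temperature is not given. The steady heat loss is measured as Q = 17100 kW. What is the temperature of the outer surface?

T_out = 26.9 °C

Series resistances:
  R_copper = (1/0.373 − 1/0.385)/(4πk) = 0.08356/(4π·451) = 1.474×10^-5 K/W
ΣR = 1.474×10^-5 K/W
ΔT = Q·ΣR = 1.71×10^7 × 1.474×10^-5 = 252.1 K
Heat flows outward, so T_out = T_in − ΔT = 279 − 252.1 = 26.9 °C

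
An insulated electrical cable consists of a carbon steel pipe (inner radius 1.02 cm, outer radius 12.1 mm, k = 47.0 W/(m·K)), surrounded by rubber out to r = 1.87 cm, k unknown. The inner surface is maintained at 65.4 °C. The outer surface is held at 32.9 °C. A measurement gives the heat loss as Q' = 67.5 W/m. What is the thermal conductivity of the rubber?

ΣR = ΔT/Q' = |65.4 − 32.9|/67.5 = 0.4815 m·K/W
Known resistances:
  R'_carbon steel = ln(0.0121/0.0102)/(2πk) = 0.1708/(2π·47.0) = 5.784×10^-4 m·K/W
R_rubber = ΣR − ΣR_known = 0.4815 − 5.784×10^-4 = 0.4809 m·K/W
ln(r₂/r₁)/(2πk) = 0.4809 ⇒ k = 0.4353/(2π·0.4809) = 0.144 W/m·K

k = 0.144 W/m·K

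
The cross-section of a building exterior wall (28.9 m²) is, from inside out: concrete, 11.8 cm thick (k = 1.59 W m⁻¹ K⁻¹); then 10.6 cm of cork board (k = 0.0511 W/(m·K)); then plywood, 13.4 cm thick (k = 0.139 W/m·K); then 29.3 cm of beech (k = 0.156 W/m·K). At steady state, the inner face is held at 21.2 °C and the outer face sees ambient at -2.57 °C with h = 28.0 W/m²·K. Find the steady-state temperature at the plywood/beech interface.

T = 6.48 °C

Series thermal resistances, inner to outer:
  R_concrete = L/(kA) = 0.118/(1.59·28.9) = 0.002568 K/W
  R_cork board = L/(kA) = 0.106/(0.0511·28.9) = 0.07178 K/W
  R_plywood = L/(kA) = 0.134/(0.139·28.9) = 0.03336 K/W
  R_beech = L/(kA) = 0.293/(0.156·28.9) = 0.06499 K/W
  R_conv,out = 1/(hA) = 1/(28.0·28.9) = 0.001236 K/W
ΣR = 0.002568 + 0.07178 + 0.03336 + 0.06499 + 0.001236 = 0.1739 K/W
Q = ΔT/ΣR = (21.2 °C − -2.57 °C)/0.1739 = 136.7 W
From the inner boundary to the plywood/beech interface, ΣR_partial = 0.1077 K/W.
T_interface = T_in − Q·ΣR_partial = 21.2 °C − (136.7)(0.1077) = 6.48 °C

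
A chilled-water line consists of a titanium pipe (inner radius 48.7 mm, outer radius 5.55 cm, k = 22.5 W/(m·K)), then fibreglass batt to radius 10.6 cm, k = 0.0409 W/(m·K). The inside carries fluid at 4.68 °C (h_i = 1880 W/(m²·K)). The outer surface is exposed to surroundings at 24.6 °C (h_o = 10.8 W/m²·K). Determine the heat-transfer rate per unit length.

Q' = 7.49 W/m

Treat each layer as a resistance in series:
  R'_conv,in = 1/(2πr h) = 1/(2π·0.0487·1880) = 0.001738 m·K/W
  R'_titanium = ln(0.0555/0.0487)/(2πk) = 0.1307/(2π·22.5) = 9.245×10^-4 m·K/W
  R'_fibreglass batt = ln(0.106/0.0555)/(2πk) = 0.6471/(2π·0.0409) = 2.518 m·K/W
  R'_conv,out = 1/(2πr h) = 1/(2π·0.106·10.8) = 0.1390 m·K/W
ΣR = 0.001738 + 9.245×10^-4 + 2.518 + 0.1390 = 2.660 m·K/W
Q' = ΔT/ΣR = (4.68 °C − 24.6 °C)/2.660 = -7.49 W/m
(Negative Q' ⇒ heat flows inward; heat gain = 7.49 W/m.)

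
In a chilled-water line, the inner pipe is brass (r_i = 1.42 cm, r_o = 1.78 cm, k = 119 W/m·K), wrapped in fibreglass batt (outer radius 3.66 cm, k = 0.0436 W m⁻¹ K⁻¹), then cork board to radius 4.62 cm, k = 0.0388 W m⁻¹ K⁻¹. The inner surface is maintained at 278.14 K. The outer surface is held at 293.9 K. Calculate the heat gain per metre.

Q' = 4.39 W/m

Resistance network (inner→outer):
  R'_brass = ln(0.0178/0.0142)/(2πk) = 0.2260/(2π·119) = 3.022×10^-4 m·K/W
  R'_fibreglass batt = ln(0.0366/0.0178)/(2πk) = 0.7208/(2π·0.0436) = 2.631 m·K/W
  R'_cork board = ln(0.0462/0.0366)/(2πk) = 0.2329/(2π·0.0388) = 0.9555 m·K/W
ΣR = 3.022×10^-4 + 2.631 + 0.9555 = 3.587 m·K/W
Q' = ΔT/ΣR = (278.14 K − 293.9 K)/3.587 = -4.39 W/m
(Negative Q' ⇒ heat flows inward; heat gain = 4.39 W/m.)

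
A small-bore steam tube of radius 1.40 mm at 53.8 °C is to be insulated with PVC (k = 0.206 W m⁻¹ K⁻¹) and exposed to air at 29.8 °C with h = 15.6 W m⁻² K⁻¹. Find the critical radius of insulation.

r_cr = 1.32 cm

For a cylinder, r_cr = k_ins/h = 0.206/15.6 = 0.0132 m = 1.32 cm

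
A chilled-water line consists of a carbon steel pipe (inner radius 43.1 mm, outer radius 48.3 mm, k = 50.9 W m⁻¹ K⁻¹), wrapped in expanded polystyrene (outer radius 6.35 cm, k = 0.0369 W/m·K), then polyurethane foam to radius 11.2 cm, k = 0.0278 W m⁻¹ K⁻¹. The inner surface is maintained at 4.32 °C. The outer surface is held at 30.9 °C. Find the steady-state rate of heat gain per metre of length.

Resistance network (inner→outer):
  R'_carbon steel = ln(0.0483/0.0431)/(2πk) = 0.1139/(2π·50.9) = 3.562×10^-4 m·K/W
  R'_expanded polystyrene = ln(0.0635/0.0483)/(2πk) = 0.2736/(2π·0.0369) = 1.180 m·K/W
  R'_polyurethane foam = ln(0.112/0.0635)/(2πk) = 0.5675/(2π·0.0278) = 3.249 m·K/W
ΣR = 3.562×10^-4 + 1.180 + 3.249 = 4.429 m·K/W
Q' = ΔT/ΣR = (4.32 °C − 30.9 °C)/4.429 = -6.00 W/m
(Negative Q' ⇒ heat flows inward; heat gain = 6.00 W/m.)

Q' = 6.00 W/m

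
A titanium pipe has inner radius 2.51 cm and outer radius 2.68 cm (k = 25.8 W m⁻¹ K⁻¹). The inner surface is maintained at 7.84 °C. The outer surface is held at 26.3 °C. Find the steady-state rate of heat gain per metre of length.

Q' = 45.7 kW/m

Q' = 2πk·ΔT/ln(r₂/r₁) = 2π × 25.8 × 18.46 / ln(0.0268/0.0251) = 45700 W/m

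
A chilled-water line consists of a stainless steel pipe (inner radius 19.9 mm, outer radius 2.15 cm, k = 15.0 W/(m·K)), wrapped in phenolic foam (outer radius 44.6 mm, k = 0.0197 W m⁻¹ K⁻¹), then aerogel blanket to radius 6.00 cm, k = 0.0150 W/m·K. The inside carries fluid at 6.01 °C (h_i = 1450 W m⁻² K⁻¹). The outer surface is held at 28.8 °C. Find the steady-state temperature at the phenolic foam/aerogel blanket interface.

Treat each layer as a resistance in series:
  R'_conv,in = 1/(2πr h) = 1/(2π·0.0199·1450) = 0.005516 m·K/W
  R'_stainless steel = ln(0.0215/0.0199)/(2πk) = 0.07733/(2π·15.0) = 8.205×10^-4 m·K/W
  R'_phenolic foam = ln(0.0446/0.0215)/(2πk) = 0.7297/(2π·0.0197) = 5.895 m·K/W
  R'_aerogel blanket = ln(0.0600/0.0446)/(2πk) = 0.2966/(2π·0.0150) = 3.147 m·K/W
ΣR = 0.005516 + 8.205×10^-4 + 5.895 + 3.147 = 9.048 m·K/W
Q' = ΔT/ΣR = (6.01 °C − 28.8 °C)/9.048 = -2.519 W/m
From the inner boundary to the phenolic foam/aerogel blanket interface, ΣR_partial = 5.901 m·K/W.
T_interface = T_in − Q'·ΣR_partial = 6.01 °C − (-2.519)(5.901) = 20.9 °C

T = 20.9 °C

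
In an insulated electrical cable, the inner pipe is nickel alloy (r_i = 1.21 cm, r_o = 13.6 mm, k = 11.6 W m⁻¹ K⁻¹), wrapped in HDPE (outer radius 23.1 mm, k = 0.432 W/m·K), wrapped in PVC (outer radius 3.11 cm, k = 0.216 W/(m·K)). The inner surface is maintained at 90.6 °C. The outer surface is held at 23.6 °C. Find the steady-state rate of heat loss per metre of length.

Treat each layer as a resistance in series:
  R'_nickel alloy = ln(0.0136/0.0121)/(2πk) = 0.1169/(2π·11.6) = 0.001603 m·K/W
  R'_HDPE = ln(0.0231/0.0136)/(2πk) = 0.5298/(2π·0.432) = 0.1952 m·K/W
  R'_PVC = ln(0.0311/0.0231)/(2πk) = 0.2974/(2π·0.216) = 0.2191 m·K/W
ΣR = 0.001603 + 0.1952 + 0.2191 = 0.4159 m·K/W
Q' = ΔT/ΣR = (90.6 °C − 23.6 °C)/0.4159 = 161 W/m

Q' = 161 W/m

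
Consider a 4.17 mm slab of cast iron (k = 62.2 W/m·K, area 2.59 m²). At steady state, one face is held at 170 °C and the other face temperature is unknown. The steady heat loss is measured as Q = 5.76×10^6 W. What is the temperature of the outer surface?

T_out = 20.9 °C

Series resistances:
  R_cast iron = L/(kA) = 0.00417/(62.2·2.59) = 2.588×10^-5 K/W
ΣR = 2.588×10^-5 K/W
ΔT = Q·ΣR = 5.76×10^6 × 2.588×10^-5 = 149.1 K
Heat flows outward, so T_out = T_in − ΔT = 170 − 149.1 = 20.9 °C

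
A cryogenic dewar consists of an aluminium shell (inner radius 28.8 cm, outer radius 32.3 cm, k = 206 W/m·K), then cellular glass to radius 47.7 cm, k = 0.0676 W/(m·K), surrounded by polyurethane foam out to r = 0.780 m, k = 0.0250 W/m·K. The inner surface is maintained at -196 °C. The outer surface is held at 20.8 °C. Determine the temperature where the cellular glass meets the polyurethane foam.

T = -128 °C

Series thermal resistances, inner to outer:
  R_aluminium = (1/0.288 − 1/0.323)/(4πk) = 0.3762/(4π·206) = 1.453×10^-4 K/W
  R_cellular glass = (1/0.323 − 1/0.477)/(4πk) = 0.9995/(4π·0.0676) = 1.177 K/W
  R_polyurethane foam = (1/0.477 − 1/0.780)/(4πk) = 0.8144/(4π·0.0250) = 2.592 K/W
ΣR = 1.453×10^-4 + 1.177 + 2.592 = 3.769 K/W
Q = ΔT/ΣR = (-196 °C − 20.8 °C)/3.769 = -57.52 W
From the inner boundary to the cellular glass/polyurethane foam interface, ΣR_partial = 1.177 K/W.
T_interface = T_in − Q·ΣR_partial = -196 °C − (-57.52)(1.177) = -128 °C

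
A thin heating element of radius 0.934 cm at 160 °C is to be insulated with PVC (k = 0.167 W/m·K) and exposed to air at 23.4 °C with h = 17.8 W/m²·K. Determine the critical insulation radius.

For a cylinder, r_cr = k_ins/h = 0.167/17.8 = 0.00938 m = 0.938 cm

r_cr = 0.938 cm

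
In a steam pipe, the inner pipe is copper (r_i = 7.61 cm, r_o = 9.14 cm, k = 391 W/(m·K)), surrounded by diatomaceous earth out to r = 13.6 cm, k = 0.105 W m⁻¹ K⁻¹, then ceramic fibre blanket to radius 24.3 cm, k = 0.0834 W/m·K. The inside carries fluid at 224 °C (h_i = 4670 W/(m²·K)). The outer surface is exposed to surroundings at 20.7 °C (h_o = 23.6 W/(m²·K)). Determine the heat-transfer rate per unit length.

Q' = 117 W/m

Treat each layer as a resistance in series:
  R'_conv,in = 1/(2πr h) = 1/(2π·0.0761·4670) = 4.478×10^-4 m·K/W
  R'_copper = ln(0.0914/0.0761)/(2πk) = 0.1832/(2π·391) = 7.457×10^-5 m·K/W
  R'_diatomaceous earth = ln(0.136/0.0914)/(2πk) = 0.3974/(2π·0.105) = 0.6024 m·K/W
  R'_ceramic fibre blanket = ln(0.243/0.136)/(2πk) = 0.5804/(2π·0.0834) = 1.108 m·K/W
  R'_conv,out = 1/(2πr h) = 1/(2π·0.243·23.6) = 0.02775 m·K/W
ΣR = 4.478×10^-4 + 7.457×10^-5 + 0.6024 + 1.108 + 0.02775 = 1.739 m·K/W
Q' = ΔT/ΣR = (224 °C − 20.7 °C)/1.739 = 117 W/m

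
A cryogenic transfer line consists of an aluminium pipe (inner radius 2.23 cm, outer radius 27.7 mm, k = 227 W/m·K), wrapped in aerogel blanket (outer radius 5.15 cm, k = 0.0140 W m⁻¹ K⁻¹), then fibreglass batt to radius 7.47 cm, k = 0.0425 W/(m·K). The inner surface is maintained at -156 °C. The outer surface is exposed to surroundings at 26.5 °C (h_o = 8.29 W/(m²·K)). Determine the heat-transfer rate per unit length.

Q' = 21.0 W/m

Treat each layer as a resistance in series:
  R'_aluminium = ln(0.0277/0.0223)/(2πk) = 0.2168/(2π·227) = 1.520×10^-4 m·K/W
  R'_aerogel blanket = ln(0.0515/0.0277)/(2πk) = 0.6201/(2π·0.0140) = 7.050 m·K/W
  R'_fibreglass batt = ln(0.0747/0.0515)/(2πk) = 0.3719/(2π·0.0425) = 1.393 m·K/W
  R'_conv,out = 1/(2πr h) = 1/(2π·0.0747·8.29) = 0.2570 m·K/W
ΣR = 1.520×10^-4 + 7.050 + 1.393 + 0.2570 = 8.700 m·K/W
Q' = ΔT/ΣR = (-156 °C − 26.5 °C)/8.700 = -21.0 W/m
(Negative Q' ⇒ heat flows inward; heat gain = 21.0 W/m.)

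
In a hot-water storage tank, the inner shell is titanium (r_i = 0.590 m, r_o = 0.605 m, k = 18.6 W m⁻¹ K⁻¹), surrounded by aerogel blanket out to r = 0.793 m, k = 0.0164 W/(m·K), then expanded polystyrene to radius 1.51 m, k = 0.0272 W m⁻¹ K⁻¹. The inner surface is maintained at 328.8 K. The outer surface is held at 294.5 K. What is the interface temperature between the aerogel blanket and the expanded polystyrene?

T = 310.9 K

Treat each layer as a resistance in series:
  R_titanium = (1/0.590 − 1/0.605)/(4πk) = 0.04202/(4π·18.6) = 1.798×10^-4 K/W
  R_aerogel blanket = (1/0.605 − 1/0.793)/(4πk) = 0.3919/(4π·0.0164) = 1.901 K/W
  R_expanded polystyrene = (1/0.793 − 1/1.51)/(4πk) = 0.5988/(4π·0.0272) = 1.752 K/W
ΣR = 1.798×10^-4 + 1.901 + 1.752 = 3.653 K/W
Q = ΔT/ΣR = (328.8 K − 294.5 K)/3.653 = 9.390 W
From the inner boundary to the aerogel blanket/expanded polystyrene interface, ΣR_partial = 1.901 K/W.
T_interface = T_in − Q·ΣR_partial = 328.8 K − (9.390)(1.901) = 310.9 K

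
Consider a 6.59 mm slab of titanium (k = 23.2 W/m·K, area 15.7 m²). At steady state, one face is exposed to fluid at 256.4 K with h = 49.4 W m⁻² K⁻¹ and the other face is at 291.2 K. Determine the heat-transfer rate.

Q = 26600 W

Series thermal resistances, inner to outer:
  R_conv,in = 1/(hA) = 1/(49.4·15.7) = 0.001289 K/W
  R_titanium = L/(kA) = 0.00659/(23.2·15.7) = 1.809×10^-5 K/W
ΣR = 0.001289 + 1.809×10^-5 = 0.001307 K/W
Q = ΔT/ΣR = (256.4 K − 291.2 K)/0.001307 = -26600 W
(Negative Q ⇒ heat flows inward; heat gain = 26600 W.)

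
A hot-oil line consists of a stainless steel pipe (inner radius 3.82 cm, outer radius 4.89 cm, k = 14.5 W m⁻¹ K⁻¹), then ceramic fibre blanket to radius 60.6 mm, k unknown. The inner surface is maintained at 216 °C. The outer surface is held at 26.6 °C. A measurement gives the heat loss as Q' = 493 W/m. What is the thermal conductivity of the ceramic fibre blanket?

k = 0.0895 W/m·K

ΣR = ΔT/Q' = |216 − 26.6|/493 = 0.3842 m·K/W
Known resistances:
  R'_stainless steel = ln(0.0489/0.0382)/(2πk) = 0.2469/(2π·14.5) = 0.002710 m·K/W
R_ceramic fibre blanket = ΣR − ΣR_known = 0.3842 − 0.002710 = 0.3815 m·K/W
ln(r₂/r₁)/(2πk) = 0.3815 ⇒ k = 0.2145/(2π·0.3815) = 0.0895 W/m·K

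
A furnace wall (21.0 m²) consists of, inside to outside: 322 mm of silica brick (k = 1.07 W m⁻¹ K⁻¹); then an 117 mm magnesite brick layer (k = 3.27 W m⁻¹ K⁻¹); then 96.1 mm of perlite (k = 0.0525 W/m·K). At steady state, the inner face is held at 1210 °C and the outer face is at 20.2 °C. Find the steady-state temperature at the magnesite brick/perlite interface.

Series thermal resistances, inner to outer:
  R_silica brick = L/(kA) = 0.322/(1.07·21.0) = 0.01433 K/W
  R_magnesite brick = L/(kA) = 0.117/(3.27·21.0) = 0.001704 K/W
  R_perlite = L/(kA) = 0.0961/(0.0525·21.0) = 0.08717 K/W
ΣR = 0.01433 + 0.001704 + 0.08717 = 0.1032 K/W
Q = ΔT/ΣR = (1210 °C − 20.2 °C)/0.1032 = 11530 W
From the inner boundary to the magnesite brick/perlite interface, ΣR_partial = 0.01603 K/W.
T_interface = T_in − Q·ΣR_partial = 1210 °C − (11530)(0.01603) = 1025 °C

T = 1025 °C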